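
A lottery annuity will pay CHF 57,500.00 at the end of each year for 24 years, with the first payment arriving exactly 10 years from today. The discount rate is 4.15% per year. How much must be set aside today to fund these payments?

CHF 598,788.56

Ordinary annuity of 24 payments, first payment at period 10.
Periodic rate r = 0.0415 per year.
The ordinary-annuity PV formula values the stream one period before the first payment (period 9); discount that back 9 periods:
PV₀ = 57,500 × [1 − (1+r)^−24] / r × (1+r)^−9 = CHF 598,788.56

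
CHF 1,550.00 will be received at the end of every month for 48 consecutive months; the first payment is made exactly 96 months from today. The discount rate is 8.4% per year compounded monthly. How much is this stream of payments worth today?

CHF 32,477.09

Ordinary annuity of 48 payments, first payment at period 96.
Periodic rate r = 0.084/12 per month; n is counted in months.
The ordinary-annuity PV formula values the stream one period before the first payment (period 95); discount that back 95 periods:
PV₀ = 1,550 × [1 − (1+r)^−48] / r × (1+r)^−95 = CHF 32,477.09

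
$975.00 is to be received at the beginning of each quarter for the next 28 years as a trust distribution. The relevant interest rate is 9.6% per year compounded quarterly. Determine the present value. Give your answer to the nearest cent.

$38,679.22

This is an annuity due: 112 payments of $975.00 at the beginning of each quarter.
Periodic rate r = 0.096/4 per quarter; n is counted in quarters.
PV = PMT × [(1 − (1+r)^−n)/r] × (1+r) = 975 × [1 − (1+r)^−112] / r × (1+r) = $38,679.22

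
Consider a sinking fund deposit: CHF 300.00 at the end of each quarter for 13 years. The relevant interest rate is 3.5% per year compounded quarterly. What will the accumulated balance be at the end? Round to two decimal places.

This is an ordinary annuity: 52 deposits of CHF 300.00 at the end of each quarter.
Periodic rate r = 0.035/4 per quarter; n is counted in quarters.
FV = PMT × [((1+r)^n − 1)/r] = 300 × [(1+r)^52 − 1] / r = CHF 19,647.67

CHF 19,647.67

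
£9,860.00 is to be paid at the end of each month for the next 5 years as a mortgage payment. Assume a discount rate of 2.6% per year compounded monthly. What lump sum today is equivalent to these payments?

This is an ordinary annuity: 60 payments of £9,860.00 at the end of each month.
Periodic rate r = 0.026/12 per month; n is counted in months.
PV = PMT × [(1 − (1+r)^−n)/r] = 9,860 × [1 − (1+r)^−60] / r = £554,197.56

£554,197.56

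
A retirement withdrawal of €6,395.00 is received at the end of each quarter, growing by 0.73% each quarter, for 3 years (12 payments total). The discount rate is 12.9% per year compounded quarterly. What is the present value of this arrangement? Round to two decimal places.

Periodic rate r = 0.129/4 per quarter; n is counted in quarters.
Growing ordinary annuity: PV = PMT₁ × [1 − ((1+g)/(1+r))^n] / (r − g) = 6,395 × [1 − ((1+0.0073)/(1+r))^12] / (r − 0.0073) = €65,214.11.

€65,214.11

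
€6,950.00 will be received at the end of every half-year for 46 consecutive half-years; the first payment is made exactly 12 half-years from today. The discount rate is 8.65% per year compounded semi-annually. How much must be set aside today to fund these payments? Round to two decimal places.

Ordinary annuity of 46 payments, first payment at period 12.
Periodic rate r = 0.0865/2 per half-year; n is counted in half-years.
The ordinary-annuity PV formula values the stream one period before the first payment (period 11); discount that back 11 periods:
PV₀ = 6,950 × [1 − (1+r)^−46] / r × (1+r)^−11 = €86,478.36

€86,478.36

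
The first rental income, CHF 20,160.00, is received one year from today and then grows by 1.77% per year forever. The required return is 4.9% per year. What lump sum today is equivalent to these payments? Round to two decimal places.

Periodic rate r = 0.049 per year.
Growing perpetuity (Gordon): PV = PMT₁ / (r − g) = 20,160 / (r − 0.0177) = CHF 644,089.46.

CHF 644,089.46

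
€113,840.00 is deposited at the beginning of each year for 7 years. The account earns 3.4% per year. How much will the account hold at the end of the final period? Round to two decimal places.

This is an annuity due: 7 deposits of €113,840.00 at the beginning of each year.
Periodic rate r = 0.034 per year.
FV = PMT × [((1+r)^n − 1)/r] × (1+r) = 113,840 × [(1+r)^7 − 1] / r × (1+r) = €912,947.10

€912,947.10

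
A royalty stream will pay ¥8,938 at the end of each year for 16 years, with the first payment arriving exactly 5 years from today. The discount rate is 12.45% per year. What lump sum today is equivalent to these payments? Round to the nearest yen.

Ordinary annuity of 16 payments, first payment at period 5.
Periodic rate r = 0.1245 per year.
The ordinary-annuity PV formula values the stream one period before the first payment (period 4); discount that back 4 periods:
PV₀ = 8,938 × [1 − (1+r)^−16] / r × (1+r)^−4 = ¥38,030

¥38,030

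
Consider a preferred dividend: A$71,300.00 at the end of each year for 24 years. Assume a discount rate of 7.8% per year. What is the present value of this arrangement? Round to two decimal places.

This is an ordinary annuity: 24 payments of A$71,300.00 at the end of each year.
Periodic rate r = 0.078 per year.
PV = PMT × [(1 − (1+r)^−n)/r] = 71,300 × [1 − (1+r)^−24] / r = A$763,391.66

A$763,391.66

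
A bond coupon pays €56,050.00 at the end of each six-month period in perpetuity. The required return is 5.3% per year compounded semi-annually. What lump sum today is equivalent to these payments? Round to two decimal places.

€2,115,094.34

Periodic rate r = 0.053/2 per half-year.
Level perpetuity: PV = PMT / r = 56,050 / (0.053/2) = €2,115,094.34.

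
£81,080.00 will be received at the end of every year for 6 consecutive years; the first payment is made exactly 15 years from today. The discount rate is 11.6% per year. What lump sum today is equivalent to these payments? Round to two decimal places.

Ordinary annuity of 6 payments, first payment at period 15.
Periodic rate r = 0.116 per year.
The ordinary-annuity PV formula values the stream one period before the first payment (period 14); discount that back 14 periods:
PV₀ = 81,080 × [1 − (1+r)^−6] / r × (1+r)^−14 = £72,534.11

£72,534.11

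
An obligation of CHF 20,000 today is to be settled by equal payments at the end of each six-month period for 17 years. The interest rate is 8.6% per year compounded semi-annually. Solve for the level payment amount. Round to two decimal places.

CHF 1,130.04

Level ordinary annuity; solve PV = PMT × [(1 − (1+r)^−n)/r] for PMT.
Periodic rate r = 0.086/2 per half-year; n is counted in half-years.
With n = 34: PMT = 20,000 / ([(1 − (1+r)^−n)/r]) = CHF 1,130.04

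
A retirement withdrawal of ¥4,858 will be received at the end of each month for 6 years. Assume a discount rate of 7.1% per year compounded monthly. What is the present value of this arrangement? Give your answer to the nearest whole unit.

This is an ordinary annuity: 72 payments of ¥4,858 at the end of each month.
Periodic rate r = 0.071/12 per month; n is counted in months.
PV = PMT × [(1 − (1+r)^−n)/r] = 4,858 × [1 − (1+r)^−72] / r = ¥284,142

¥284,142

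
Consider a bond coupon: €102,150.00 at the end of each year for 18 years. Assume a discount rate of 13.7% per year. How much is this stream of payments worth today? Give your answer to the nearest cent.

This is an ordinary annuity: 18 payments of €102,150.00 at the end of each year.
Periodic rate r = 0.137 per year.
PV = PMT × [(1 − (1+r)^−n)/r] = 102,150 × [1 − (1+r)^−18] / r = €671,688.95

€671,688.95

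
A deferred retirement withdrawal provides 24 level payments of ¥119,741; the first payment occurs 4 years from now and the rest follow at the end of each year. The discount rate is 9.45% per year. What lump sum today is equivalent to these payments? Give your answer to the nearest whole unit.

¥855,757

Ordinary annuity of 24 payments, first payment at period 4.
Periodic rate r = 0.0945 per year.
The ordinary-annuity PV formula values the stream one period before the first payment (period 3); discount that back 3 periods:
PV₀ = 119,741 × [1 − (1+r)^−24] / r × (1+r)^−3 = ¥855,757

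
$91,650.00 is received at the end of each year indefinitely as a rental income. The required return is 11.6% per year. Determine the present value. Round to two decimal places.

Periodic rate r = 0.116 per year.
Level perpetuity: PV = PMT / r = 91,650 / (0.116) = $790,086.21.

$790,086.21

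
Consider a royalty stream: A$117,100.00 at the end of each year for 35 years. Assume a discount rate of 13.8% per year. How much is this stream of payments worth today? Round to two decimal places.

This is an ordinary annuity: 35 payments of A$117,100.00 at the end of each year.
Periodic rate r = 0.138 per year.
PV = PMT × [(1 − (1+r)^−n)/r] = 117,100 × [1 − (1+r)^−35] / r = A$839,352.61

A$839,352.61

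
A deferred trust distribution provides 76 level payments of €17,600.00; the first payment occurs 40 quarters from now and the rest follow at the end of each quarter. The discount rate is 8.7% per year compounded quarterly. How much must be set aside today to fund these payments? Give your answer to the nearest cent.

Ordinary annuity of 76 payments, first payment at period 40.
Periodic rate r = 0.087/4 per quarter; n is counted in quarters.
The ordinary-annuity PV formula values the stream one period before the first payment (period 39); discount that back 39 periods:
PV₀ = 17,600 × [1 − (1+r)^−76] / r × (1+r)^−39 = €281,490.17

€281,490.17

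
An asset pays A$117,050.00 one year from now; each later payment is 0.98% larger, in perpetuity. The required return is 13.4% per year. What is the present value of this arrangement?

Periodic rate r = 0.134 per year.
Growing perpetuity (Gordon): PV = PMT₁ / (r − g) = 117,050 / (r − 0.0098) = A$942,431.56.

A$942,431.56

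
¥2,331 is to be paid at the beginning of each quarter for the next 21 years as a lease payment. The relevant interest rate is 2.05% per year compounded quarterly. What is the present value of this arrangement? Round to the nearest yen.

¥159,595

This is an annuity due: 84 payments of ¥2,331 at the beginning of each quarter.
Periodic rate r = 0.0205/4 per quarter; n is counted in quarters.
PV = PMT × [(1 − (1+r)^−n)/r] × (1+r) = 2,331 × [1 − (1+r)^−84] / r × (1+r) = ¥159,595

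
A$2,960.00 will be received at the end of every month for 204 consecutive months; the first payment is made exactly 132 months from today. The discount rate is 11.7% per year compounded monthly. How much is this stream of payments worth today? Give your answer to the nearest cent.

A$73,400.58

Ordinary annuity of 204 payments, first payment at period 132.
Periodic rate r = 0.117/12 per month; n is counted in months.
The ordinary-annuity PV formula values the stream one period before the first payment (period 131); discount that back 131 periods:
PV₀ = 2,960 × [1 − (1+r)^−204] / r × (1+r)^−131 = A$73,400.58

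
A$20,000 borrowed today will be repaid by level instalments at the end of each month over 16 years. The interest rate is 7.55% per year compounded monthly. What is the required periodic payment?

Level ordinary annuity; solve PV = PMT × [(1 − (1+r)^−n)/r] for PMT.
Periodic rate r = 0.0755/12 per month; n is counted in months.
With n = 192: PMT = 20,000 / ([(1 − (1+r)^−n)/r]) = A$179.74

A$179.74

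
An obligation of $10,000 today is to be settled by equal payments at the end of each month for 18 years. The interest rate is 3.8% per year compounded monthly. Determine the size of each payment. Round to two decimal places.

$63.99

Level ordinary annuity; solve PV = PMT × [(1 − (1+r)^−n)/r] for PMT.
Periodic rate r = 0.038/12 per month; n is counted in months.
With n = 216: PMT = 10,000 / ([(1 − (1+r)^−n)/r]) = $63.99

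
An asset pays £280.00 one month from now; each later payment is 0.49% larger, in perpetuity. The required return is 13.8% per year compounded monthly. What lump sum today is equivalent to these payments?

Periodic rate r = 0.138/12 per month.
Growing perpetuity (Gordon): PV = PMT₁ / (r − g) = 280 / (r − 0.0049) = £42,424.24.

£42,424.24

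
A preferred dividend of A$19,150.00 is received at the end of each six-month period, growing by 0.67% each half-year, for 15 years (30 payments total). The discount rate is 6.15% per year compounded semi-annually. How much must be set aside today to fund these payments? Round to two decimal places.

A$404,104.88

Periodic rate r = 0.0615/2 per half-year; n is counted in half-years.
Growing ordinary annuity: PV = PMT₁ × [1 − ((1+g)/(1+r))^n] / (r − g) = 19,150 × [1 − ((1+0.0067)/(1+r))^30] / (r − 0.0067) = A$404,104.88.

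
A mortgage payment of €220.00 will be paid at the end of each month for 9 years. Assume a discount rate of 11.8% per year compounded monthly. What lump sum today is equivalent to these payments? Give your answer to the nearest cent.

This is an ordinary annuity: 108 payments of €220.00 at the end of each month.
Periodic rate r = 0.118/12 per month; n is counted in months.
PV = PMT × [(1 − (1+r)^−n)/r] = 220 × [1 − (1+r)^−108] / r = €14,596.92

€14,596.92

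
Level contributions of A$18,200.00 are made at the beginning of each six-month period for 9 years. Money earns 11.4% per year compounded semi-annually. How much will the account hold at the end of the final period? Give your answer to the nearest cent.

A$577,923.64

This is an annuity due: 18 deposits of A$18,200.00 at the beginning of each six-month period.
Periodic rate r = 0.114/2 per half-year; n is counted in half-years.
FV = PMT × [((1+r)^n − 1)/r] × (1+r) = 18,200 × [(1+r)^18 − 1] / r × (1+r) = A$577,923.64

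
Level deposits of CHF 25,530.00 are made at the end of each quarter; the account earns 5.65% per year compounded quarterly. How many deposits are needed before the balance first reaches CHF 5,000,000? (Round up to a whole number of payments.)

95 payments

Periodic rate r = 0.0565/4 per quarter; n is counted in quarters.
Ordinary annuity FV: 5,000,000 = 25,530 × [((1+r)^n − 1)/r].
(1+r)^n = 1 + 5,000,000 × r / 25,530, so n = ln(1 + 5,000,000·r/25,530) / ln(1+r) = 94.55.
Round up to a whole number of payments: n = 95.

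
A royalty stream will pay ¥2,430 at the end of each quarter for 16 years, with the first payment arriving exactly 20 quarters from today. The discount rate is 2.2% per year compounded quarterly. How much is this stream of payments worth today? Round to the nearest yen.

Ordinary annuity of 64 payments, first payment at period 20.
Periodic rate r = 0.022/4 per quarter; n is counted in quarters.
The ordinary-annuity PV formula values the stream one period before the first payment (period 19); discount that back 19 periods:
PV₀ = 2,430 × [1 − (1+r)^−64] / r × (1+r)^−19 = ¥117,852

¥117,852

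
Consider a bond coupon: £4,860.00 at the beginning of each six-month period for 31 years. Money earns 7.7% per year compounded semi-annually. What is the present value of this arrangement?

This is an annuity due: 62 payments of £4,860.00 at the beginning of each six-month period.
Periodic rate r = 0.077/2 per half-year; n is counted in half-years.
PV = PMT × [(1 − (1+r)^−n)/r] × (1+r) = 4,860 × [1 − (1+r)^−62] / r × (1+r) = £118,493.52

£118,493.52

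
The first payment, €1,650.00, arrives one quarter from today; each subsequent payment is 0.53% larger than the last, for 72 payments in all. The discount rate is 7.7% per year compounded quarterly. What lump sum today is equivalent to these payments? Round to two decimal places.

€74,427.81

Periodic rate r = 0.077/4 per quarter; n is counted in quarters.
Growing ordinary annuity: PV = PMT₁ × [1 − ((1+g)/(1+r))^n] / (r − g) = 1,650 × [1 − ((1+0.0053)/(1+r))^72] / (r − 0.0053) = €74,427.81.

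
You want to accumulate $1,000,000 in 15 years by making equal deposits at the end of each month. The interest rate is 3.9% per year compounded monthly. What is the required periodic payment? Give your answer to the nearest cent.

Level ordinary annuity; solve FV = PMT × [((1+r)^n − 1)/r] for PMT.
Periodic rate r = 0.039/12 per month; n is counted in months.
With n = 180: PMT = 1,000,000 / ([((1+r)^n − 1)/r]) = $4,096.87

$4,096.87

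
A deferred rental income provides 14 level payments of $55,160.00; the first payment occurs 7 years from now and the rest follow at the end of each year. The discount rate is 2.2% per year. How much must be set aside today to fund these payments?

$577,876.37

Ordinary annuity of 14 payments, first payment at period 7.
Periodic rate r = 0.022 per year.
The ordinary-annuity PV formula values the stream one period before the first payment (period 6); discount that back 6 periods:
PV₀ = 55,160 × [1 − (1+r)^−14] / r × (1+r)^−6 = $577,876.37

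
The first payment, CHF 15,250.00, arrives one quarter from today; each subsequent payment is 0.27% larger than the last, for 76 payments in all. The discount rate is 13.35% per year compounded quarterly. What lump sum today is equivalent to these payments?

CHF 446,811.58

Periodic rate r = 0.1335/4 per quarter; n is counted in quarters.
Growing ordinary annuity: PV = PMT₁ × [1 − ((1+g)/(1+r))^n] / (r − g) = 15,250 × [1 − ((1+0.0027)/(1+r))^76] / (r − 0.0027) = CHF 446,811.58.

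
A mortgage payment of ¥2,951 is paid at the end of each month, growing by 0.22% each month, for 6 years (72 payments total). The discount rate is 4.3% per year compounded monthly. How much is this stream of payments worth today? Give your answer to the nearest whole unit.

¥201,679

Periodic rate r = 0.043/12 per month; n is counted in months.
Growing ordinary annuity: PV = PMT₁ × [1 − ((1+g)/(1+r))^n] / (r − g) = 2,951 × [1 − ((1+0.0022)/(1+r))^72] / (r − 0.0022) = ¥201,679.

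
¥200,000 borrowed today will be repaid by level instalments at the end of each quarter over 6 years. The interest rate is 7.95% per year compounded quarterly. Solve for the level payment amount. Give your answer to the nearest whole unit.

Level ordinary annuity; solve PV = PMT × [(1 − (1+r)^−n)/r] for PMT.
Periodic rate r = 0.0795/4 per quarter; n is counted in quarters.
With n = 24: PMT = 200,000 / ([(1 − (1+r)^−n)/r]) = ¥10,559

¥10,559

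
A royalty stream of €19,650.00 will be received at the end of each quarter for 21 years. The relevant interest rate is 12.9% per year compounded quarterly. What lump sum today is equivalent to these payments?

This is an ordinary annuity: 84 payments of €19,650.00 at the end of each quarter.
Periodic rate r = 0.129/4 per quarter; n is counted in quarters.
PV = PMT × [(1 − (1+r)^−n)/r] = 19,650 × [1 − (1+r)^−84] / r = €566,947.59

€566,947.59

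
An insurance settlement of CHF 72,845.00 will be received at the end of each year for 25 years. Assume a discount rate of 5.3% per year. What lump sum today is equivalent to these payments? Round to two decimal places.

This is an ordinary annuity: 25 payments of CHF 72,845.00 at the end of each year.
Periodic rate r = 0.053 per year.
PV = PMT × [(1 − (1+r)^−n)/r] = 72,845 × [1 − (1+r)^−25] / r = CHF 996,501.15

CHF 996,501.15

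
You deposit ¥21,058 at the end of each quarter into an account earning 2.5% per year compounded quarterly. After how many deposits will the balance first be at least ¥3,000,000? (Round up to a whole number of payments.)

Periodic rate r = 0.025/4 per quarter; n is counted in quarters.
Ordinary annuity FV: 3,000,000 = 21,058 × [((1+r)^n − 1)/r].
(1+r)^n = 1 + 3,000,000 × r / 21,058, so n = ln(1 + 3,000,000·r/21,058) / ln(1+r) = 102.20.
Round up to a whole number of payments: n = 103.

103 payments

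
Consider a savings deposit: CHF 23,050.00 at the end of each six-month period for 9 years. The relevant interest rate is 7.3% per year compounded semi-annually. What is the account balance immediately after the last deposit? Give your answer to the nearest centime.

This is an ordinary annuity: 18 deposits of CHF 23,050.00 at the end of each six-month period.
Periodic rate r = 0.073/2 per half-year; n is counted in half-years.
FV = PMT × [((1+r)^n − 1)/r] = 23,050 × [(1+r)^18 − 1] / r = CHF 572,490.64

CHF 572,490.64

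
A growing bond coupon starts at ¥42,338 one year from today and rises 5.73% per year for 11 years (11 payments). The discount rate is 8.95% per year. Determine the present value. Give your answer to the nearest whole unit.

¥369,576

Periodic rate r = 0.0895 per year.
Growing ordinary annuity: PV = PMT₁ × [1 − ((1+g)/(1+r))^n] / (r − g) = 42,338 × [1 − ((1+0.0573)/(1+r))^11] / (r − 0.0573) = ¥369,576.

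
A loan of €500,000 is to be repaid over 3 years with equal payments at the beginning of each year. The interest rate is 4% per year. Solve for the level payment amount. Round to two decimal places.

Level annuity due; solve PV = PMT × [(1 − (1+r)^−n)/r] × (1+r) for PMT.
Periodic rate r = 0.04 per year.
With n = 3: PMT = 500,000 / ([(1 − (1+r)^−n)/r] × (1+r)) = €173,244.49

€173,244.49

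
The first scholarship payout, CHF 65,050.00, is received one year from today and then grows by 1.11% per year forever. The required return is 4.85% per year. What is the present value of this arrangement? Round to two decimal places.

CHF 1,739,304.81

Periodic rate r = 0.0485 per year.
Growing perpetuity (Gordon): PV = PMT₁ / (r − g) = 65,050 / (r − 0.0111) = CHF 1,739,304.81.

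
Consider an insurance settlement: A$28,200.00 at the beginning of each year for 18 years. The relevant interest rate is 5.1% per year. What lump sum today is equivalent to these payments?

A$343,767.39

This is an annuity due: 18 payments of A$28,200.00 at the beginning of each year.
Periodic rate r = 0.051 per year.
PV = PMT × [(1 − (1+r)^−n)/r] × (1+r) = 28,200 × [1 − (1+r)^−18] / r × (1+r) = A$343,767.39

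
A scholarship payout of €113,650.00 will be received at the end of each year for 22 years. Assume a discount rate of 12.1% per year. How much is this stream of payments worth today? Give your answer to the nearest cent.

This is an ordinary annuity: 22 payments of €113,650.00 at the end of each year.
Periodic rate r = 0.121 per year.
PV = PMT × [(1 − (1+r)^−n)/r] = 113,650 × [1 − (1+r)^−22] / r = €863,142.89

€863,142.89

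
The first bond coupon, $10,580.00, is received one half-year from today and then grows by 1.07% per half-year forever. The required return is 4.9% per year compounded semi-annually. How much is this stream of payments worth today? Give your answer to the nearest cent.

$766,666.67

Periodic rate r = 0.049/2 per half-year.
Growing perpetuity (Gordon): PV = PMT₁ / (r − g) = 10,580 / (r − 0.0107) = $766,666.67.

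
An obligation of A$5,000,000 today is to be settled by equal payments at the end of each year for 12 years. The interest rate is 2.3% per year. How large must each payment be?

A$481,551.97

Level ordinary annuity; solve PV = PMT × [(1 − (1+r)^−n)/r] for PMT.
Periodic rate r = 0.023 per year.
With n = 12: PMT = 5,000,000 / ([(1 − (1+r)^−n)/r]) = A$481,551.97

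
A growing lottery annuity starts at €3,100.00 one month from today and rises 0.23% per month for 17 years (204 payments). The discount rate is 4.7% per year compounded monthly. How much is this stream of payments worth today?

Periodic rate r = 0.047/12 per month; n is counted in months.
Growing ordinary annuity: PV = PMT₁ × [1 − ((1+g)/(1+r))^n] / (r − g) = 3,100 × [1 − ((1+0.0023)/(1+r))^204] / (r − 0.0023) = €537,285.53.

€537,285.53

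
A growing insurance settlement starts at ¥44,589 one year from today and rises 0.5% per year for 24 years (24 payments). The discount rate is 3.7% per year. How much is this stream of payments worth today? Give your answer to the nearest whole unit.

Periodic rate r = 0.037 per year.
Growing ordinary annuity: PV = PMT₁ × [1 − ((1+g)/(1+r))^n] / (r − g) = 44,589 × [1 − ((1+0.005)/(1+r))^24] / (r − 0.005) = ¥736,697.

¥736,697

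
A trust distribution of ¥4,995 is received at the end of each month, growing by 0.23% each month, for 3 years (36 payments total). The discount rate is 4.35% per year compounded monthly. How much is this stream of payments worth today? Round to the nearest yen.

¥175,092

Periodic rate r = 0.0435/12 per month; n is counted in months.
Growing ordinary annuity: PV = PMT₁ × [1 − ((1+g)/(1+r))^n] / (r − g) = 4,995 × [1 − ((1+0.0023)/(1+r))^36] / (r − 0.0023) = ¥175,092.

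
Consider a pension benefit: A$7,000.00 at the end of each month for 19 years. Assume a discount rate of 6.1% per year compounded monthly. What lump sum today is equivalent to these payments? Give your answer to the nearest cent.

A$943,660.89

This is an ordinary annuity: 228 payments of A$7,000.00 at the end of each month.
Periodic rate r = 0.061/12 per month; n is counted in months.
PV = PMT × [(1 − (1+r)^−n)/r] = 7,000 × [1 − (1+r)^−228] / r = A$943,660.89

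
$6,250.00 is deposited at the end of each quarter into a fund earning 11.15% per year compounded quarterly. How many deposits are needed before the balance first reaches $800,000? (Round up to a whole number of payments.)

56 payments

Periodic rate r = 0.1115/4 per quarter; n is counted in quarters.
Ordinary annuity FV: 800,000 = 6,250 × [((1+r)^n − 1)/r].
(1+r)^n = 1 + 800,000 × r / 6,250, so n = ln(1 + 800,000·r/6,250) / ln(1+r) = 55.25.
Round up to a whole number of payments: n = 56.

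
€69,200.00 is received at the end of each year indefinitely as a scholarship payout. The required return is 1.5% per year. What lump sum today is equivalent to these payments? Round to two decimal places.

Periodic rate r = 0.015 per year.
Level perpetuity: PV = PMT / r = 69,200 / (0.015) = €4,613,333.33.

€4,613,333.33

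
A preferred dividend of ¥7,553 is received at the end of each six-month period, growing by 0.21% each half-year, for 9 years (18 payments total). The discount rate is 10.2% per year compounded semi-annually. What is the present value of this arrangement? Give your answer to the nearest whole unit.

Periodic rate r = 0.102/2 per half-year; n is counted in half-years.
Growing ordinary annuity: PV = PMT₁ × [1 − ((1+g)/(1+r))^n] / (r − g) = 7,553 × [1 − ((1+0.0021)/(1+r))^18] / (r − 0.0021) = ¥88,940.

¥88,940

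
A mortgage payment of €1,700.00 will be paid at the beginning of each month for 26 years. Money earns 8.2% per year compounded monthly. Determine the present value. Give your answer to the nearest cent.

€220,557.34

This is an annuity due: 312 payments of €1,700.00 at the beginning of each month.
Periodic rate r = 0.082/12 per month; n is counted in months.
PV = PMT × [(1 − (1+r)^−n)/r] × (1+r) = 1,700 × [1 − (1+r)^−312] / r × (1+r) = €220,557.34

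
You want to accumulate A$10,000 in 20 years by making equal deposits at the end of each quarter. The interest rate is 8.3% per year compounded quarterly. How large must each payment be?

A$49.75

Level ordinary annuity; solve FV = PMT × [((1+r)^n − 1)/r] for PMT.
Periodic rate r = 0.083/4 per quarter; n is counted in quarters.
With n = 80: PMT = 10,000 / ([((1+r)^n − 1)/r]) = A$49.75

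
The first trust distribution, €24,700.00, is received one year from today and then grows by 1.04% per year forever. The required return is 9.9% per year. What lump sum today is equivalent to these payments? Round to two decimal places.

€278,781.04

Periodic rate r = 0.099 per year.
Growing perpetuity (Gordon): PV = PMT₁ / (r − g) = 24,700 / (r − 0.0104) = €278,781.04.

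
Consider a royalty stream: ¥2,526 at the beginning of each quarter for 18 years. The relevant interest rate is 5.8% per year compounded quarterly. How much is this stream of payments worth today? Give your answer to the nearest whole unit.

¥114,047

This is an annuity due: 72 payments of ¥2,526 at the beginning of each quarter.
Periodic rate r = 0.058/4 per quarter; n is counted in quarters.
PV = PMT × [(1 − (1+r)^−n)/r] × (1+r) = 2,526 × [1 − (1+r)^−72] / r × (1+r) = ¥114,047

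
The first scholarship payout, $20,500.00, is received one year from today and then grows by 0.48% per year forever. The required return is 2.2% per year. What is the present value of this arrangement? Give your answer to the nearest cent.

Periodic rate r = 0.022 per year.
Growing perpetuity (Gordon): PV = PMT₁ / (r − g) = 20,500 / (r − 0.0048) = $1,191,860.47.

$1,191,860.47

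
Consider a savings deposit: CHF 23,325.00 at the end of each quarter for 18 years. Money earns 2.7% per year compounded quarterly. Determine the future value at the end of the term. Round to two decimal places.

This is an ordinary annuity: 72 deposits of CHF 23,325.00 at the end of each quarter.
Periodic rate r = 0.027/4 per quarter; n is counted in quarters.
FV = PMT × [((1+r)^n − 1)/r] = 23,325 × [(1+r)^72 − 1] / r = CHF 2,153,320.40

CHF 2,153,320.40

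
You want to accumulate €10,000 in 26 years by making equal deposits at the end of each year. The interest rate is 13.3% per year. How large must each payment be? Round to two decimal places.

€53.84

Level ordinary annuity; solve FV = PMT × [((1+r)^n − 1)/r] for PMT.
Periodic rate r = 0.133 per year.
With n = 26: PMT = 10,000 / ([((1+r)^n − 1)/r]) = €53.84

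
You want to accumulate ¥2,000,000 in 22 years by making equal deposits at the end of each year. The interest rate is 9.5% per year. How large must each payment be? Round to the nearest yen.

Level ordinary annuity; solve FV = PMT × [((1+r)^n − 1)/r] for PMT.
Periodic rate r = 0.095 per year.
With n = 22: PMT = 2,000,000 / ([((1+r)^n − 1)/r]) = ¥29,856

¥29,856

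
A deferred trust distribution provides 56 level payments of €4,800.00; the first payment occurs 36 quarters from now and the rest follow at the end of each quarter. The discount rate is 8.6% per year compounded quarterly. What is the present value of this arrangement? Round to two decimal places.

€73,818.65

Ordinary annuity of 56 payments, first payment at period 36.
Periodic rate r = 0.086/4 per quarter; n is counted in quarters.
The ordinary-annuity PV formula values the stream one period before the first payment (period 35); discount that back 35 periods:
PV₀ = 4,800 × [1 − (1+r)^−56] / r × (1+r)^−35 = €73,818.65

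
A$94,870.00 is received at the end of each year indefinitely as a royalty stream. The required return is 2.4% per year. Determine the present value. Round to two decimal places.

A$3,952,916.67

Periodic rate r = 0.024 per year.
Level perpetuity: PV = PMT / r = 94,870 / (0.024) = A$3,952,916.67.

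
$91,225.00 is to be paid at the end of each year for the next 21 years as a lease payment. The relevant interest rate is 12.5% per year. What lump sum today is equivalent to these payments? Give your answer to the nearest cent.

This is an ordinary annuity: 21 payments of $91,225.00 at the end of each year.
Periodic rate r = 0.125 per year.
PV = PMT × [(1 − (1+r)^−n)/r] = 91,225 × [1 − (1+r)^−21] / r = $668,282.19

$668,282.19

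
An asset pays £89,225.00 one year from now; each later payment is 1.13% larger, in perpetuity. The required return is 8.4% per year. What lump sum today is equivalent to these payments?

£1,227,303.99

Periodic rate r = 0.084 per year.
Growing perpetuity (Gordon): PV = PMT₁ / (r − g) = 89,225 / (r − 0.0113) = £1,227,303.99.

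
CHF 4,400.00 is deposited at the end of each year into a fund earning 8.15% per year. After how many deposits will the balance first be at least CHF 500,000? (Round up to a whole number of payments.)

Periodic rate r = 0.0815 per year.
Ordinary annuity FV: 500,000 = 4,400 × [((1+r)^n − 1)/r].
(1+r)^n = 1 + 500,000 × r / 4,400, so n = ln(1 + 500,000·r/4,400) / ln(1+r) = 29.72.
Round up to a whole number of payments: n = 30.

30 payments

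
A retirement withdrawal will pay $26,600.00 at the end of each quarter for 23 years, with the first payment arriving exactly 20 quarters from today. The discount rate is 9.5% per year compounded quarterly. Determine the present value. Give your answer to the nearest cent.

Ordinary annuity of 92 payments, first payment at period 20.
Periodic rate r = 0.095/4 per quarter; n is counted in quarters.
The ordinary-annuity PV formula values the stream one period before the first payment (period 19); discount that back 19 periods:
PV₀ = 26,600 × [1 − (1+r)^−92] / r × (1+r)^−19 = $634,288.11

$634,288.11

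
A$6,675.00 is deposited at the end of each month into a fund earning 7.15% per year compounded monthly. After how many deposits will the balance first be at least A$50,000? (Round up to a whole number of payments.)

8 payments

Periodic rate r = 0.0715/12 per month; n is counted in months.
Ordinary annuity FV: 50,000 = 6,675 × [((1+r)^n − 1)/r].
(1+r)^n = 1 + 50,000 × r / 6,675, so n = ln(1 + 50,000·r/6,675) / ln(1+r) = 7.35.
Round up to a whole number of payments: n = 8.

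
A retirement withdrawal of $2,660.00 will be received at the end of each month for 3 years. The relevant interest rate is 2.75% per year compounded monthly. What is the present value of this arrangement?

This is an ordinary annuity: 36 payments of $2,660.00 at the end of each month.
Periodic rate r = 0.0275/12 per month; n is counted in months.
PV = PMT × [(1 − (1+r)^−n)/r] = 2,660 × [1 − (1+r)^−36] / r = $91,815.44

$91,815.44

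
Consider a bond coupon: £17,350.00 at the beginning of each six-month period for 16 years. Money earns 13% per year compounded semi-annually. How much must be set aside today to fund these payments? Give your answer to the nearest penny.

This is an annuity due: 32 payments of £17,350.00 at the beginning of each six-month period.
Periodic rate r = 0.13/2 per half-year; n is counted in half-years.
PV = PMT × [(1 − (1+r)^−n)/r] × (1+r) = 17,350 × [1 − (1+r)^−32] / r × (1+r) = £246,381.01

£246,381.01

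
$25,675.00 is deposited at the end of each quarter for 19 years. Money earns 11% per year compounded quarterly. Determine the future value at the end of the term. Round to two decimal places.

$6,404,687.59

This is an ordinary annuity: 76 deposits of $25,675.00 at the end of each quarter.
Periodic rate r = 0.11/4 per quarter; n is counted in quarters.
FV = PMT × [((1+r)^n − 1)/r] = 25,675 × [(1+r)^76 − 1] / r = $6,404,687.59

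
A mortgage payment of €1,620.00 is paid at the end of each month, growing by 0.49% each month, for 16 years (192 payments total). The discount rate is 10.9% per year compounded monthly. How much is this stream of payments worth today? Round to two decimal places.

€212,834.06

Periodic rate r = 0.109/12 per month; n is counted in months.
Growing ordinary annuity: PV = PMT₁ × [1 − ((1+g)/(1+r))^n] / (r − g) = 1,620 × [1 − ((1+0.0049)/(1+r))^192] / (r − 0.0049) = €212,834.06.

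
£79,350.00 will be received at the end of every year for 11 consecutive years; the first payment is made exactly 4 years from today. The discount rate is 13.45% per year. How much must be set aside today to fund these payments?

Ordinary annuity of 11 payments, first payment at period 4.
Periodic rate r = 0.1345 per year.
The ordinary-annuity PV formula values the stream one period before the first payment (period 3); discount that back 3 periods:
PV₀ = 79,350 × [1 − (1+r)^−11] / r × (1+r)^−3 = £303,204.23

£303,204.23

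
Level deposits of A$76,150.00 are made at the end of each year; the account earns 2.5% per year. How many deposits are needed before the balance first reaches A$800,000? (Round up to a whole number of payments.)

Periodic rate r = 0.025 per year.
Ordinary annuity FV: 800,000 = 76,150 × [((1+r)^n − 1)/r].
(1+r)^n = 1 + 800,000 × r / 76,150, so n = ln(1 + 800,000·r/76,150) / ln(1+r) = 9.44.
Round up to a whole number of payments: n = 10.

10 payments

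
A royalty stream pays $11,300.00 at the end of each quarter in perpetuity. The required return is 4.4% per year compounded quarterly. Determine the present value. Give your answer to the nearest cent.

$1,027,272.73

Periodic rate r = 0.044/4 per quarter.
Level perpetuity: PV = PMT / r = 11,300 / (0.044/4) = $1,027,272.73.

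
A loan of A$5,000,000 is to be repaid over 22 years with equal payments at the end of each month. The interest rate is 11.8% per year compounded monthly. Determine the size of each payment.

Level ordinary annuity; solve PV = PMT × [(1 − (1+r)^−n)/r] for PMT.
Periodic rate r = 0.118/12 per month; n is counted in months.
With n = 264: PMT = 5,000,000 / ([(1 − (1+r)^−n)/r]) = A$53,183.22

A$53,183.22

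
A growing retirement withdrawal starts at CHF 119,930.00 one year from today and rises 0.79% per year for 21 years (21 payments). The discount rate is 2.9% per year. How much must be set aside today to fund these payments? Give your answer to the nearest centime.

Periodic rate r = 0.029 per year.
Growing ordinary annuity: PV = PMT₁ × [1 − ((1+g)/(1+r))^n] / (r − g) = 119,930 × [1 − ((1+0.0079)/(1+r))^21] / (r − 0.0079) = CHF 2,005,232.97.

CHF 2,005,232.97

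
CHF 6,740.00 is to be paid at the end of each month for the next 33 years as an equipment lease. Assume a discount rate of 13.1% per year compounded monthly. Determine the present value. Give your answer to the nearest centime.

CHF 609,023.72

This is an ordinary annuity: 396 payments of CHF 6,740.00 at the end of each month.
Periodic rate r = 0.131/12 per month; n is counted in months.
PV = PMT × [(1 − (1+r)^−n)/r] = 6,740 × [1 − (1+r)^−396] / r = CHF 609,023.72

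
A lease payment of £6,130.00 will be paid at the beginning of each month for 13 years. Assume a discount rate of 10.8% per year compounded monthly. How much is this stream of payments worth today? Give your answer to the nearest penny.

£517,382.64

This is an annuity due: 156 payments of £6,130.00 at the beginning of each month.
Periodic rate r = 0.108/12 per month; n is counted in months.
PV = PMT × [(1 − (1+r)^−n)/r] × (1+r) = 6,130 × [1 − (1+r)^−156] / r × (1+r) = £517,382.64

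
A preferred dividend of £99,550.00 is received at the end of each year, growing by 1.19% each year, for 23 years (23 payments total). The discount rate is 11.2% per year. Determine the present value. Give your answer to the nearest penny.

£880,909.82

Periodic rate r = 0.112 per year.
Growing ordinary annuity: PV = PMT₁ × [1 − ((1+g)/(1+r))^n] / (r − g) = 99,550 × [1 − ((1+0.0119)/(1+r))^23] / (r − 0.0119) = £880,909.82.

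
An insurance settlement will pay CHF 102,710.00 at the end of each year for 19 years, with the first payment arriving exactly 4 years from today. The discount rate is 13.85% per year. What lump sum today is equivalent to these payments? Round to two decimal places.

Ordinary annuity of 19 payments, first payment at period 4.
Periodic rate r = 0.1385 per year.
The ordinary-annuity PV formula values the stream one period before the first payment (period 3); discount that back 3 periods:
PV₀ = 102,710 × [1 − (1+r)^−19] / r × (1+r)^−3 = CHF 459,791.99

CHF 459,791.99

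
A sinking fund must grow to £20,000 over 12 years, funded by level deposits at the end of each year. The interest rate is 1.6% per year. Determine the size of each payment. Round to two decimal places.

Level ordinary annuity; solve FV = PMT × [((1+r)^n − 1)/r] for PMT.
Periodic rate r = 0.016 per year.
With n = 12: PMT = 20,000 / ([((1+r)^n − 1)/r]) = £1,525.04

£1,525.04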